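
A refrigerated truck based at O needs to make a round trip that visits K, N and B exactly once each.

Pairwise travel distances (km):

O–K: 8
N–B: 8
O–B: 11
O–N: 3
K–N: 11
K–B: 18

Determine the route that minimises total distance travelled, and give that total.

37 km — the shortest possible round trip.

O - K - N - B - O: 8+11+8+11 = 38
O - K - B - N - O: 8+18+8+3 = 37
O - N - K - B - O: 3+11+18+11 = 43
The minimum is 37.
One optimal route: O → K → B → N → O (or its reverse).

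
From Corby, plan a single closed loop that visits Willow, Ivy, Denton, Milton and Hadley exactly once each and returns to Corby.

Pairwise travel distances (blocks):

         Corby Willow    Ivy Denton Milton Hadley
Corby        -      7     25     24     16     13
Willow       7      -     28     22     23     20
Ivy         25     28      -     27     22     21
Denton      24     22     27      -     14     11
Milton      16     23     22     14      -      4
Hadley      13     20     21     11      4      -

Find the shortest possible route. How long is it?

Shortest round trip = 91 blocks.

With 5 stops there are 5!/2 = 60 distinct round trips (a route and its reverse cost the same).
Corby→Willow→Ivy→Denton→Milton→Hadley→Corby: 7+28+27+14+4+13 = 93
Corby→Willow→Ivy→Denton→Hadley→Milton→Corby: 7+28+27+11+4+16 = 93
Corby→Willow→Ivy→Milton→Denton→Hadley→Corby: 7+28+22+14+11+13 = 95
Corby→Willow→Ivy→Milton→Hadley→Denton→Corby: 7+28+22+4+11+24 = 96
Corby→Willow→Ivy→Hadley→Denton→Milton→Corby: 7+28+21+11+14+16 = 97
Corby→Willow→Ivy→Hadley→Milton→Denton→Corby: 7+28+21+4+14+24 = 98
Corby→Willow→Denton→Ivy→Milton→Hadley→Corby: 7+22+27+22+4+13 = 95
Corby→Willow→Denton→Ivy→Hadley→Milton→Corby: 7+22+27+21+4+16 = 97
Corby→Willow→Denton→Milton→Ivy→Hadley→Corby: 7+22+14+22+21+13 = 99
Corby→Willow→Denton→Milton→Hadley→Ivy→Corby: 7+22+14+4+21+25 = 93
Corby→Willow→Denton→Hadley→Ivy→Milton→Corby: 7+22+11+21+22+16 = 99
Corby→Willow→Denton→Hadley→Milton→Ivy→Corby: 7+22+11+4+22+25 = 91
Corby→Willow→Milton→Ivy→Denton→Hadley→Corby: 7+23+22+27+11+13 = 103
Corby→Willow→Milton→Ivy→Hadley→Denton→Corby: 7+23+22+21+11+24 = 108
… (46 more)
The minimum is 91.
One optimal route: Corby → Willow → Denton → Hadley → Milton → Ivy → Corby (or its reverse).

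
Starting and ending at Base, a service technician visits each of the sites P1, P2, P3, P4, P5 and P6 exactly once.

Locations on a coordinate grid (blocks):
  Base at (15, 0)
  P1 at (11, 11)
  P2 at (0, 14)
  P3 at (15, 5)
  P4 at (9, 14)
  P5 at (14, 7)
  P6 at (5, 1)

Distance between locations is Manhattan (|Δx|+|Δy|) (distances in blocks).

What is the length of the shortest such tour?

Minimum total distance: 58 blocks.

Base → P1 → P2 → P3 → P4 → P5 → P6 → Base: 15+14+24+15+12+15+11 = 106
Base → P1 → P2 → P3 → P4 → P6 → P5 → Base: 15+14+24+15+17+15+8 = 108
Base → P1 → P2 → P3 → P5 → P4 → P6 → Base: 15+14+24+3+12+17+11 = 96
Base → P1 → P2 → P3 → P5 → P6 → P4 → Base: 15+14+24+3+15+17+20 = 108
Base → P1 → P2 → P3 → P6 → P4 → P5 → Base: 15+14+24+14+17+12+8 = 104
Base → P1 → P2 → P3 → P6 → P5 → P4 → Base: 15+14+24+14+15+12+20 = 114
Base → P1 → P2 → P4 → P3 → P5 → P6 → Base: 15+14+9+15+3+15+11 = 82
Base → P1 → P2 → P4 → P3 → P6 → P5 → Base: 15+14+9+15+14+15+8 = 90
… (352 more)
Base → P3 → P5 → P1 → P4 → P2 → P6 → Base: 5+3+7+5+9+18+11 = 58  ← best
The minimum is 58.
One optimal route: Base → P3 → P5 → P1 → P4 → P2 → P6 → Base (or its reverse).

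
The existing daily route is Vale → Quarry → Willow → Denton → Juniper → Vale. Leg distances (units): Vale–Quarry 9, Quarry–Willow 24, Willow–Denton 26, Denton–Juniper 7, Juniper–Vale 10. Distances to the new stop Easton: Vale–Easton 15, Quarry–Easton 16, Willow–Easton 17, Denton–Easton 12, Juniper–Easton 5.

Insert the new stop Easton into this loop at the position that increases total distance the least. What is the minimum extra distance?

+3 — insert Easton between Willow and Denton.

Insertion cost between consecutive stops i–j is d(i,Easton) + d(Easton,j) − d(i,j):
  between Vale and Quarry: 15 + 16 − 9 = 22
  between Quarry and Willow: 16 + 17 − 24 = 9
  between Willow and Denton: 17 + 12 − 26 = 3
  between Denton and Juniper: 12 + 5 − 7 = 10
  between Juniper and Vale: 5 + 15 − 10 = 10
Cheapest insertion is between Willow and Denton, adding 3.
New total = 76 + 3 = 79.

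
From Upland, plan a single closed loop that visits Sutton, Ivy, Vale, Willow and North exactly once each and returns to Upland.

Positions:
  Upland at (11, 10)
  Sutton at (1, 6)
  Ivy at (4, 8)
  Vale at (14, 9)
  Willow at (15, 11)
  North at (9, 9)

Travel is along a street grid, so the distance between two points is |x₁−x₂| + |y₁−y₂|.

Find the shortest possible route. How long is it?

Minimum total distance: 38.

With 5 stops there are 5!/2 = 60 distinct round trips (a route and its reverse cost the same).
Upland - Sutton - Ivy - Vale - Willow - North - Upland: 14+5+11+3+8+3 = 44
Upland - Sutton - Ivy - Vale - North - Willow - Upland: 14+5+11+5+8+5 = 48
Upland - Sutton - Ivy - Willow - Vale - North - Upland: 14+5+14+3+5+3 = 44
Upland - Sutton - Ivy - Willow - North - Vale - Upland: 14+5+14+8+5+4 = 50
Upland - Sutton - Ivy - North - Vale - Willow - Upland: 14+5+6+5+3+5 = 38
Upland - Sutton - Ivy - North - Willow - Vale - Upland: 14+5+6+8+3+4 = 40
Upland - Sutton - Vale - Ivy - Willow - North - Upland: 14+16+11+14+8+3 = 66
Upland - Sutton - Vale - Ivy - North - Willow - Upland: 14+16+11+6+8+5 = 60
Upland - Sutton - Vale - Willow - Ivy - North - Upland: 14+16+3+14+6+3 = 56
Upland - Sutton - Vale - Willow - North - Ivy - Upland: 14+16+3+8+6+9 = 56
Upland - Sutton - Vale - North - Ivy - Willow - Upland: 14+16+5+6+14+5 = 60
Upland - Sutton - Vale - North - Willow - Ivy - Upland: 14+16+5+8+14+9 = 66
Upland - Sutton - Willow - Ivy - Vale - North - Upland: 14+19+14+11+5+3 = 66
Upland - Sutton - Willow - Ivy - North - Vale - Upland: 14+19+14+6+5+4 = 62
… (46 more)
The minimum is 38.
One optimal route: Upland → Sutton → Ivy → North → Vale → Willow → Upland (or its reverse).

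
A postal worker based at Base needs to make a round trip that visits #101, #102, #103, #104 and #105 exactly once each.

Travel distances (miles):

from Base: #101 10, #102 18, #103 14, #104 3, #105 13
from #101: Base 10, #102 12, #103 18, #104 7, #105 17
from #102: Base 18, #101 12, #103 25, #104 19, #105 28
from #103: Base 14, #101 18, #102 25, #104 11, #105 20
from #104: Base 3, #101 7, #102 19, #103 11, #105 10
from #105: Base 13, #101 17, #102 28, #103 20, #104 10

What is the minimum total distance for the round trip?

Minimum total distance: 80 miles.

There are 60 distinct closed tours to check (reversals are equivalent).
Base → #101 → #102 → #103 → #104 → #105 → Base: 10+12+25+11+10+13 = 81
Base → #101 → #102 → #103 → #105 → #104 → Base: 10+12+25+20+10+3 = 80
Base → #101 → #102 → #104 → #103 → #105 → Base: 10+12+19+11+20+13 = 85
Base → #101 → #102 → #104 → #105 → #103 → Base: 10+12+19+10+20+14 = 85
Base → #101 → #102 → #105 → #103 → #104 → Base: 10+12+28+20+11+3 = 84
Base → #101 → #102 → #105 → #104 → #103 → Base: 10+12+28+10+11+14 = 85
Base → #101 → #103 → #102 → #104 → #105 → Base: 10+18+25+19+10+13 = 95
Base → #101 → #103 → #102 → #105 → #104 → Base: 10+18+25+28+10+3 = 94
Base → #101 → #103 → #104 → #102 → #105 → Base: 10+18+11+19+28+13 = 99
Base → #101 → #103 → #104 → #105 → #102 → Base: 10+18+11+10+28+18 = 95
Base → #101 → #103 → #105 → #102 → #104 → Base: 10+18+20+28+19+3 = 98
Base → #101 → #103 → #105 → #104 → #102 → Base: 10+18+20+10+19+18 = 95
Base → #101 → #104 → #102 → #103 → #105 → Base: 10+7+19+25+20+13 = 94
Base → #101 → #104 → #102 → #105 → #103 → Base: 10+7+19+28+20+14 = 98
… (46 more)
The minimum is 80.
One optimal route: Base → #101 → #102 → #103 → #105 → #104 → Base (or its reverse).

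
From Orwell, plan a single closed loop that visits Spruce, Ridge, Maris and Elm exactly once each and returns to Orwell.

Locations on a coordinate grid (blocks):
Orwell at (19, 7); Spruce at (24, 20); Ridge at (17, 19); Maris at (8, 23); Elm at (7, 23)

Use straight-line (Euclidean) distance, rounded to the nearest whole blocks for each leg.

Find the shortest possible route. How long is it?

52 blocks — the shortest possible round trip.

There are 12 distinct closed tours to check (reversals are equivalent).
Orwell → Spruce → Ridge → Maris → Elm → Orwell: 14+7+10+1+20 = 52
Orwell → Spruce → Ridge → Elm → Maris → Orwell: 14+7+11+1+19 = 52
Orwell → Spruce → Maris → Ridge → Elm → Orwell: 14+16+10+11+20 = 71
Orwell → Spruce → Maris → Elm → Ridge → Orwell: 14+16+1+11+12 = 54
Orwell → Spruce → Elm → Ridge → Maris → Orwell: 14+17+11+10+19 = 71
Orwell → Spruce → Elm → Maris → Ridge → Orwell: 14+17+1+10+12 = 54
Orwell → Ridge → Spruce → Maris → Elm → Orwell: 12+7+16+1+20 = 56
Orwell → Ridge → Spruce → Elm → Maris → Orwell: 12+7+17+1+19 = 56
Orwell → Ridge → Maris → Spruce → Elm → Orwell: 12+10+16+17+20 = 75
Orwell → Ridge → Elm → Spruce → Maris → Orwell: 12+11+17+16+19 = 75
Orwell → Maris → Spruce → Ridge → Elm → Orwell: 19+16+7+11+20 = 73
Orwell → Maris → Ridge → Spruce → Elm → Orwell: 19+10+7+17+20 = 73
The minimum is 52.
One optimal route: Orwell → Spruce → Ridge → Maris → Elm → Orwell (or its reverse).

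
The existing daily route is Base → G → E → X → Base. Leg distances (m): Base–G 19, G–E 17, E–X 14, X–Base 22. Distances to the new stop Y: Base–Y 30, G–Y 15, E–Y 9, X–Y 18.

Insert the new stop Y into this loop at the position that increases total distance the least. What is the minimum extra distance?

+7 m — insert Y between G and E.

Insertion cost between consecutive stops i–j is d(i,Y) + d(Y,j) − d(i,j):
  between Base and G: 30 + 15 − 19 = 26
  between G and E: 15 + 9 − 17 = 7
  between E and X: 9 + 18 − 14 = 13
  between X and Base: 18 + 30 − 22 = 26
Cheapest insertion is between G and E, adding 7.
New total = 72 + 7 = 79.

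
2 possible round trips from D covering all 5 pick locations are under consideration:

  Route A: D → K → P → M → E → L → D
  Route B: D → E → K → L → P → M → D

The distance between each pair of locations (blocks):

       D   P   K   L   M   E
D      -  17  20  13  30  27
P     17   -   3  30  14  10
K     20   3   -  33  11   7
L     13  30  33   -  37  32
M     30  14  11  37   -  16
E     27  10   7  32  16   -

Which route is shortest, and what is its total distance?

Route A: 20 + 3 + 14 + 16 + 32 + 13 = 98
Route B: 27 + 7 + 33 + 30 + 14 + 30 = 141

98 blocks — Route A is the shortest.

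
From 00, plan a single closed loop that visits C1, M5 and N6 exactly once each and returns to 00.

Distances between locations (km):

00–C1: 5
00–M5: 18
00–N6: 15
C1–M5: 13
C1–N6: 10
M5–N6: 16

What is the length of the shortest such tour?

00 → C1 → M5 → N6 → 00: 5+13+16+15 = 49
00 → C1 → N6 → M5 → 00: 5+10+16+18 = 49
00 → M5 → C1 → N6 → 00: 18+13+10+15 = 56
The minimum is 49.
One optimal route: 00 → C1 → M5 → N6 → 00 (or its reverse).

49 km — the shortest possible round trip.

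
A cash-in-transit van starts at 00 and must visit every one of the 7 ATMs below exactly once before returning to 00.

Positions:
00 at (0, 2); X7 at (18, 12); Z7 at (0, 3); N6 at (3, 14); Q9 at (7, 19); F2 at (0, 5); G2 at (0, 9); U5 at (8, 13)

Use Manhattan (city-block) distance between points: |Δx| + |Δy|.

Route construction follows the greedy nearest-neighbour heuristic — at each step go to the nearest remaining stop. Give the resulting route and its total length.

Total distance 74 via the nearest-neighbour route 00 → Z7 → F2 → G2 → N6 → U5 → Q9 → X7 → 00.

From 00: distances to unvisited — Z7=1, F2=3, G2=7, N6=15, U5=19, Q9=24, X7=28. Nearest is Z7 (1).
From Z7: distances to unvisited — F2=2, G2=6, N6=14, U5=18, Q9=23, X7=27. Nearest is F2 (2).
From F2: distances to unvisited — G2=4, N6=12, U5=16, Q9=21, X7=25. Nearest is G2 (4).
From G2: distances to unvisited — N6=8, U5=12, Q9=17, X7=21. Nearest is N6 (8).
From N6: distances to unvisited — U5=6, Q9=9, X7=17. Nearest is U5 (6).
From U5: distances to unvisited — Q9=7, X7=11. Nearest is Q9 (7).
From Q9: distances to unvisited — X7=18. Nearest is X7 (18).
Return X7→00: 28.
Total = 1 + 2 + 4 + 8 + 6 + 7 + 18 + 28 = 74.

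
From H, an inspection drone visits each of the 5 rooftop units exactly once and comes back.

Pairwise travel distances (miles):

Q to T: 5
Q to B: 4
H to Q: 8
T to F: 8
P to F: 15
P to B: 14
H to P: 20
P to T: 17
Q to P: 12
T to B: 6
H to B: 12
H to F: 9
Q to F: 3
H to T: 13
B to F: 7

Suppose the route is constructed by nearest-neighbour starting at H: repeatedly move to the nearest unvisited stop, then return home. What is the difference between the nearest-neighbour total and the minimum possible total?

4 miles longer than the optimal tour.

From H: Q=8, F=9, B=12, T=13, P=20 → choose Q (8).
From Q: F=3, B=4, T=5, P=12 → choose F (3).
From F: B=7, T=8, P=15 → choose B (7).
From B: T=6, P=14 → choose T (6).
From T: P=17 → choose P (17).
NN route H → Q → F → B → T → P → H costs 61.
Optimal: H → Q → P → B → T → F → H costs 57 (by enumerating all 60 distinct tours).
Excess = 61 − 57 = 4.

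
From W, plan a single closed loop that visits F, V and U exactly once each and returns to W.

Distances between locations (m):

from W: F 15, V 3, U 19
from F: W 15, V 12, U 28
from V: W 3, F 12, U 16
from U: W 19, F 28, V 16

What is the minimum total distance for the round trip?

There are 3 distinct closed tours to check (reversals are equivalent).
W → F → V → U → W: 15+12+16+19 = 62
W → F → U → V → W: 15+28+16+3 = 62
W → V → F → U → W: 3+12+28+19 = 62
The minimum is 62.
One optimal route: W → F → V → U → W (or its reverse).

Shortest round trip = 62 m.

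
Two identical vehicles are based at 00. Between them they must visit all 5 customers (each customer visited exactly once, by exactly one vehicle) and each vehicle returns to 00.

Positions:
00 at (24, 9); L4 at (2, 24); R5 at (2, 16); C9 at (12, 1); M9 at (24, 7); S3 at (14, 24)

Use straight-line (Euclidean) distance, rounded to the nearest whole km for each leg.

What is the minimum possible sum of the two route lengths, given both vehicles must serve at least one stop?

74 km — the smallest possible combined total.

Check every non-empty split of the stops between the two vehicles; for each half take its own optimal tour:
  {L4} + {R5, C9, M9, S3}: 54 + 65 = 119
  {R5} + {L4, C9, M9, S3}: 46 + 70 = 116
  {L4, R5} + {C9, M9, S3}: 58 + 56 = 114
  {C9} + {L4, R5, M9, S3}: 28 + 64 = 92
  {L4, C9} + {R5, M9, S3}: 66 + 58 = 124
  {R5, C9} + {L4, M9, S3}: 55 + 60 = 115
  … (15 splits in total)
  {M9} + {L4, R5, C9, S3}: 4 + 70 = 74  ← best
Best: vehicle 1 00 → M9 → 00 = 4; vehicle 2 00 → C9 → R5 → L4 → S3 → 00 = 70; combined 74.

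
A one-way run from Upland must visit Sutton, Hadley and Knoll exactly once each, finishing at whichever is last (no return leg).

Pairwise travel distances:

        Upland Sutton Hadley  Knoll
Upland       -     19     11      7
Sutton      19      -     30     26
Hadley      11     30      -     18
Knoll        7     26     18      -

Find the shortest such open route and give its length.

Minimum one-way distance = 55.

There are 3! = 6 possible orderings.
Upland→Sutton→Hadley→Knoll: 19+30+18 = 67
Upland→Sutton→Knoll→Hadley: 19+26+18 = 63
Upland→Hadley→Sutton→Knoll: 11+30+26 = 67
Upland→Hadley→Knoll→Sutton: 11+18+26 = 55
Upland→Knoll→Sutton→Hadley: 7+26+30 = 63
Upland→Knoll→Hadley→Sutton: 7+18+30 = 55
The minimum is 55.
One shortest path: Upland → Hadley → Knoll → Sutton.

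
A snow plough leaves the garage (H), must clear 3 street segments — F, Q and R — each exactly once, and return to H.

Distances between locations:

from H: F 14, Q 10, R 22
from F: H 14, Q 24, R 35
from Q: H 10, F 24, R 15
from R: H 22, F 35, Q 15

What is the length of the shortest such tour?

74 — the shortest possible round trip.

H - F - Q - R - H: 14+24+15+22 = 75
H - F - R - Q - H: 14+35+15+10 = 74
H - Q - F - R - H: 10+24+35+22 = 91
The minimum is 74.
One optimal route: H → F → R → Q → H (or its reverse).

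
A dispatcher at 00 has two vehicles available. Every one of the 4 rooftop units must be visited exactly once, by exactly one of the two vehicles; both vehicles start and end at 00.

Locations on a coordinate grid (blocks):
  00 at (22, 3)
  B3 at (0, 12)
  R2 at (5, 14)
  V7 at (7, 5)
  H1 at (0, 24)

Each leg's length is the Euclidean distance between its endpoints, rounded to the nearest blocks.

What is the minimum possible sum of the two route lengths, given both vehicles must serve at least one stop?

97 blocks — the smallest possible combined total.

There are 2^3 − 1 = 7 ways to divide the 4 stops into two non-empty groups. For each, the best each vehicle can do is its own shortest tour through its group:
  {B3} + {R2, V7, H1}: 48 + 65 = 113
  {R2} + {B3, V7, H1}: 40 + 67 = 107
  {B3, R2} + {V7, H1}: 49 + 65 = 114
  {V7} + {B3, R2, H1}: 30 + 67 = 97
  {B3, V7} + {R2, H1}: 49 + 61 = 110
  {R2, V7} + {B3, H1}: 44 + 66 = 110
  … (7 splits in total)
Best: vehicle 1 00 → V7 → 00 = 30; vehicle 2 00 → B3 → H1 → R2 → 00 = 67; combined 97.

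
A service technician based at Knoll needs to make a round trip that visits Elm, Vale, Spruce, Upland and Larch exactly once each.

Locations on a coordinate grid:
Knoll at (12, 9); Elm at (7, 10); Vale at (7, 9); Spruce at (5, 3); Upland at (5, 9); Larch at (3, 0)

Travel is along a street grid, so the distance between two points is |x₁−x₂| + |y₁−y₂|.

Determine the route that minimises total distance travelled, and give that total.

Knoll→Elm→Vale→Spruce→Upland→Larch→Knoll: 6+1+8+6+11+18 = 50
Knoll→Elm→Vale→Spruce→Larch→Upland→Knoll: 6+1+8+5+11+7 = 38
Knoll→Elm→Vale→Upland→Spruce→Larch→Knoll: 6+1+2+6+5+18 = 38
Knoll→Elm→Vale→Upland→Larch→Spruce→Knoll: 6+1+2+11+5+13 = 38
Knoll→Elm→Vale→Larch→Spruce→Upland→Knoll: 6+1+13+5+6+7 = 38
Knoll→Elm→Vale→Larch→Upland→Spruce→Knoll: 6+1+13+11+6+13 = 50
Knoll→Elm→Spruce→Vale→Upland→Larch→Knoll: 6+9+8+2+11+18 = 54
Knoll→Elm→Spruce→Vale→Larch→Upland→Knoll: 6+9+8+13+11+7 = 54
Knoll→Elm→Spruce→Upland→Vale→Larch→Knoll: 6+9+6+2+13+18 = 54
Knoll→Elm→Spruce→Upland→Larch→Vale→Knoll: 6+9+6+11+13+5 = 50
Knoll→Elm→Spruce→Larch→Vale→Upland→Knoll: 6+9+5+13+2+7 = 42
Knoll→Elm→Spruce→Larch→Upland→Vale→Knoll: 6+9+5+11+2+5 = 38
Knoll→Elm→Upland→Vale→Spruce→Larch→Knoll: 6+3+2+8+5+18 = 42
Knoll→Elm→Upland→Vale→Larch→Spruce→Knoll: 6+3+2+13+5+13 = 42
… (46 more)
The minimum is 38.
One optimal route: Knoll → Elm → Vale → Spruce → Larch → Upland → Knoll (or its reverse).

38 — the shortest possible round trip.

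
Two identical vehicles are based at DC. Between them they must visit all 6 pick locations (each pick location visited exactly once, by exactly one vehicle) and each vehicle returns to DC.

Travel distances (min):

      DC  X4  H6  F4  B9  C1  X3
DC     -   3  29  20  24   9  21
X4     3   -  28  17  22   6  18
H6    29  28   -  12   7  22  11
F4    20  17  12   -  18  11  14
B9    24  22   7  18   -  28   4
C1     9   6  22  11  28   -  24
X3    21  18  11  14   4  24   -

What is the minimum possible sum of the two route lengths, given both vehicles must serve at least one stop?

There are 2^5 − 1 = 31 ways to divide the 6 stops into two non-empty groups. For each, the best each vehicle can do is its own shortest tour through its group:
  {X4} + {H6, F4, B9, C1, X3}: 6 + 64 = 70
  {H6} + {X4, F4, B9, C1, X3}: 58 + 62 = 120
  {X4, H6} + {F4, B9, C1, X3}: 60 + 62 = 122
  {F4} + {X4, H6, B9, C1, X3}: 40 + 63 = 103
  {X4, F4} + {H6, B9, C1, X3}: 40 + 63 = 103
  {H6, F4} + {X4, B9, C1, X3}: 61 + 61 = 122
  … (31 splits in total)
Best: vehicle 1 DC → X4 → DC = 6; vehicle 2 DC → C1 → F4 → H6 → B9 → X3 → DC = 64; combined 70.

Minimum combined distance: 70 min.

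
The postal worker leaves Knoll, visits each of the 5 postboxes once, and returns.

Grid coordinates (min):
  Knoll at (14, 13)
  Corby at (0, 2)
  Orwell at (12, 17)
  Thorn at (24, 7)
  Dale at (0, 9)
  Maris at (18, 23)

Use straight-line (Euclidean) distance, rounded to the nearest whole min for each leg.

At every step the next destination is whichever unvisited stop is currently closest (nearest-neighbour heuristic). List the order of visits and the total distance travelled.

78 min along Knoll → Orwell → Maris → Thorn → Dale → Corby → Knoll.

At Knoll the remaining stops are Orwell 4, Maris 11, Thorn 12, Dale 15, Corby 18; go to Orwell.
At Orwell the remaining stops are Maris 8, Dale 14, Thorn 16, Corby 19; go to Maris.
At Maris the remaining stops are Thorn 17, Dale 23, Corby 28; go to Thorn.
At Thorn the remaining stops are Dale 24, Corby 25; go to Dale.
At Dale the remaining stops are Corby 7; go to Corby.
Return Corby→Knoll: 18.
Total = 4 + 8 + 17 + 24 + 7 + 18 = 78.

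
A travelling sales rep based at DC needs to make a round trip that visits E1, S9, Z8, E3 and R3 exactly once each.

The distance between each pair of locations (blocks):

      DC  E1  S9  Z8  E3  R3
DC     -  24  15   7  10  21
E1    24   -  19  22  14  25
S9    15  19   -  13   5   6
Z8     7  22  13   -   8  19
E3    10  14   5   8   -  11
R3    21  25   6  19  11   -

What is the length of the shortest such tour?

Shortest round trip = 75 blocks.

DC→E1→S9→Z8→E3→R3→DC: 24+19+13+8+11+21 = 96
DC→E1→S9→Z8→R3→E3→DC: 24+19+13+19+11+10 = 96
DC→E1→S9→E3→Z8→R3→DC: 24+19+5+8+19+21 = 96
DC→E1→S9→E3→R3→Z8→DC: 24+19+5+11+19+7 = 85
DC→E1→S9→R3→Z8→E3→DC: 24+19+6+19+8+10 = 86
DC→E1→S9→R3→E3→Z8→DC: 24+19+6+11+8+7 = 75
DC→E1→Z8→S9→E3→R3→DC: 24+22+13+5+11+21 = 96
DC→E1→Z8→S9→R3→E3→DC: 24+22+13+6+11+10 = 86
DC→E1→Z8→E3→S9→R3→DC: 24+22+8+5+6+21 = 86
DC→E1→Z8→E3→R3→S9→DC: 24+22+8+11+6+15 = 86
DC→E1→Z8→R3→S9→E3→DC: 24+22+19+6+5+10 = 86
DC→E1→Z8→R3→E3→S9→DC: 24+22+19+11+5+15 = 96
DC→E1→E3→S9→Z8→R3→DC: 24+14+5+13+19+21 = 96
DC→E1→E3→S9→R3→Z8→DC: 24+14+5+6+19+7 = 75
… (46 more)
The minimum is 75.
One optimal route: DC → E1 → S9 → R3 → E3 → Z8 → DC (or its reverse).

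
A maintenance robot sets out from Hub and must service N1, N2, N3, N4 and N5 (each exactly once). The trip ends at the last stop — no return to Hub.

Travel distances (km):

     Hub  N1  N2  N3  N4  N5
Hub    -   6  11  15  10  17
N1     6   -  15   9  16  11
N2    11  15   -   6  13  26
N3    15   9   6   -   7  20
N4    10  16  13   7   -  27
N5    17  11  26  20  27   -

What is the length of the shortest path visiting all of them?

Minimum one-way distance = 49 km.

There are 5! = 120 possible orderings.
Hub → N1 → N2 → N3 → N4 → N5: 6+15+6+7+27 = 61
Hub → N1 → N2 → N3 → N5 → N4: 6+15+6+20+27 = 74
Hub → N1 → N2 → N4 → N3 → N5: 6+15+13+7+20 = 61
Hub → N1 → N2 → N4 → N5 → N3: 6+15+13+27+20 = 81
Hub → N1 → N2 → N5 → N3 → N4: 6+15+26+20+7 = 74
Hub → N1 → N2 → N5 → N4 → N3: 6+15+26+27+7 = 81
Hub → N1 → N3 → N2 → N4 → N5: 6+9+6+13+27 = 61
Hub → N1 → N3 → N2 → N5 → N4: 6+9+6+26+27 = 74
Hub → N1 → N3 → N4 → N2 → N5: 6+9+7+13+26 = 61
Hub → N1 → N3 → N4 → N5 → N2: 6+9+7+27+26 = 75
Hub → N1 → N3 → N5 → N2 → N4: 6+9+20+26+13 = 74
Hub → N1 → N3 → N5 → N4 → N2: 6+9+20+27+13 = 75
Hub → N1 → N4 → N2 → N3 → N5: 6+16+13+6+20 = 61
Hub → N1 → N4 → N2 → N5 → N3: 6+16+13+26+20 = 81
… (106 more)
Hub → N4 → N2 → N3 → N1 → N5: 10+13+6+9+11 = 49  ← best
The minimum is 49.
One shortest path: Hub → N4 → N2 → N3 → N1 → N5.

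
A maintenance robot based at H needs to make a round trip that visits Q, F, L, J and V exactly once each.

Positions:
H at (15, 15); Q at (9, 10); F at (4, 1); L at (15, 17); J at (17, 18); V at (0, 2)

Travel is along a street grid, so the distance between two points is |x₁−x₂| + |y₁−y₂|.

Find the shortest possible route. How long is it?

Minimum total distance: 68.

There are 60 distinct closed tours to check (reversals are equivalent).
H→Q→F→L→J→V→H: 11+14+27+3+33+28 = 116
H→Q→F→L→V→J→H: 11+14+27+30+33+5 = 120
H→Q→F→J→L→V→H: 11+14+30+3+30+28 = 116
H→Q→F→J→V→L→H: 11+14+30+33+30+2 = 120
H→Q→F→V→L→J→H: 11+14+5+30+3+5 = 68
H→Q→F→V→J→L→H: 11+14+5+33+3+2 = 68
H→Q→L→F→J→V→H: 11+13+27+30+33+28 = 142
H→Q→L→F→V→J→H: 11+13+27+5+33+5 = 94
H→Q→L→J→F→V→H: 11+13+3+30+5+28 = 90
H→Q→L→J→V→F→H: 11+13+3+33+5+25 = 90
H→Q→L→V→F→J→H: 11+13+30+5+30+5 = 94
H→Q→L→V→J→F→H: 11+13+30+33+30+25 = 142
H→Q→J→F→L→V→H: 11+16+30+27+30+28 = 142
H→Q→J→F→V→L→H: 11+16+30+5+30+2 = 94
… (46 more)
The minimum is 68.
One optimal route: H → Q → F → V → L → J → H (or its reverse).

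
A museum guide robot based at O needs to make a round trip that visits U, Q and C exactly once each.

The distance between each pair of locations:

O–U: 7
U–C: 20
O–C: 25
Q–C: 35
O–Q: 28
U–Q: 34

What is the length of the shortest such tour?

Shortest round trip = 90.

There are 3 distinct closed tours to check (reversals are equivalent).
O → U → Q → C → O: 7+34+35+25 = 101
O → U → C → Q → O: 7+20+35+28 = 90
O → Q → U → C → O: 28+34+20+25 = 107
The minimum is 90.
One optimal route: O → U → C → Q → O (or its reverse).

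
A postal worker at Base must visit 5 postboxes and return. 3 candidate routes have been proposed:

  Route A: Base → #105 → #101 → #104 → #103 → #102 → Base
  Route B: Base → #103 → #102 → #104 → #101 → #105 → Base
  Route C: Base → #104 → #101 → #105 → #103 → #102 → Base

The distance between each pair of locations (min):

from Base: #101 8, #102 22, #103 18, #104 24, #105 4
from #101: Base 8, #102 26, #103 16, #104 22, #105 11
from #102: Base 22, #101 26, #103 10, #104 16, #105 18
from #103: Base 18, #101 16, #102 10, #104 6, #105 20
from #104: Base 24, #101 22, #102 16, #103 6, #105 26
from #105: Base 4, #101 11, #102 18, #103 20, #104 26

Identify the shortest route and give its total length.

Route A: 4 + 11 + 22 + 6 + 10 + 22 = 75
Route B: 18 + 10 + 16 + 22 + 11 + 4 = 81
Route C: 24 + 22 + 11 + 20 + 10 + 22 = 109

75 min — Route A is the shortest.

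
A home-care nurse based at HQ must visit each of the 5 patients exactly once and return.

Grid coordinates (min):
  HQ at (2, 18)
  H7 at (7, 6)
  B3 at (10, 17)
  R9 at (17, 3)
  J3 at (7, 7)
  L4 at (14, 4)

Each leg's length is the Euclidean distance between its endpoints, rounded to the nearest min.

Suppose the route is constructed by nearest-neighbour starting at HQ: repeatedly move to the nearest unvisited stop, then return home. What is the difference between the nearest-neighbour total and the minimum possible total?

Excess over optimum: 3 min.

HQ: B3=8, J3=12, H7=13, L4=18, R9=21 ⇒ B3
B3: J3=10, H7=11, L4=14, R9=16 ⇒ J3
J3: H7=1, L4=8, R9=11 ⇒ H7
H7: L4=7, R9=10 ⇒ L4
L4: R9=3 ⇒ R9
NN route HQ → B3 → J3 → H7 → L4 → R9 → HQ costs 50.
Optimal: HQ → B3 → R9 → L4 → H7 → J3 → HQ costs 47 (by enumerating all 60 distinct tours).
Excess = 50 − 47 = 3.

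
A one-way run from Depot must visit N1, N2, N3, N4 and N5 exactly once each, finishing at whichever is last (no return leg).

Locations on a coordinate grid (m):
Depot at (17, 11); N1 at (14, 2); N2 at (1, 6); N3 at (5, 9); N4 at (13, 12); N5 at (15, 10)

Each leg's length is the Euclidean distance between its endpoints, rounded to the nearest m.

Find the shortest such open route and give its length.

Shortest open route: 31 m.

There are 5! = 120 possible orderings.
Depot→N1→N2→N3→N4→N5: 9+14+5+9+3 = 40
Depot→N1→N2→N3→N5→N4: 9+14+5+10+3 = 41
Depot→N1→N2→N4→N3→N5: 9+14+13+9+10 = 55
Depot→N1→N2→N4→N5→N3: 9+14+13+3+10 = 49
Depot→N1→N2→N5→N3→N4: 9+14+15+10+9 = 57
Depot→N1→N2→N5→N4→N3: 9+14+15+3+9 = 50
Depot→N1→N3→N2→N4→N5: 9+11+5+13+3 = 41
Depot→N1→N3→N2→N5→N4: 9+11+5+15+3 = 43
Depot→N1→N3→N4→N2→N5: 9+11+9+13+15 = 57
Depot→N1→N3→N4→N5→N2: 9+11+9+3+15 = 47
Depot→N1→N3→N5→N2→N4: 9+11+10+15+13 = 58
Depot→N1→N3→N5→N4→N2: 9+11+10+3+13 = 46
Depot→N1→N4→N2→N3→N5: 9+10+13+5+10 = 47
Depot→N1→N4→N2→N5→N3: 9+10+13+15+10 = 57
… (106 more)
Depot→N4→N5→N1→N3→N2: 4+3+8+11+5 = 31  ← best
The minimum is 31.
One shortest path: Depot → N4 → N5 → N1 → N3 → N2.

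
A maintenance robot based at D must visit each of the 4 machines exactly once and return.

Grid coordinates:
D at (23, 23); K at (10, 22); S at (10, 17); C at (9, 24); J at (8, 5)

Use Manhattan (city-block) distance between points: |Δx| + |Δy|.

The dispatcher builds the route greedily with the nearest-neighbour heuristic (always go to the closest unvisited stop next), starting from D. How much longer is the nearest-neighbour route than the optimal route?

The nearest-neighbour route is 4 longer than optimal.

From D: K=14, C=15, S=19, J=33 → choose K (14).
From K: C=3, S=5, J=19 → choose C (3).
From C: S=8, J=20 → choose S (8).
From S: J=14 → choose J (14).
NN route D → K → C → S → J → D costs 72.
Optimal: D → K → S → J → C → D costs 68 (by enumerating all 12 distinct tours).
Excess = 72 − 68 = 4.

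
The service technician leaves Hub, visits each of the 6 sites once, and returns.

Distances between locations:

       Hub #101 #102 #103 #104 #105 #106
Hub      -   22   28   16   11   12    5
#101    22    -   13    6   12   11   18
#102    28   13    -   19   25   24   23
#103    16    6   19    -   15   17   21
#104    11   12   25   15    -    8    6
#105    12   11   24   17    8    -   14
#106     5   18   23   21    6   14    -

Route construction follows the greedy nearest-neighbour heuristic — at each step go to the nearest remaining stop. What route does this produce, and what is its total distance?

From Hub: distances to unvisited — #106=5, #104=11, #105=12, #103=16, #101=22, #102=28. Nearest is #106 (5).
From #106: distances to unvisited — #104=6, #105=14, #101=18, #103=21, #102=23. Nearest is #104 (6).
From #104: distances to unvisited — #105=8, #101=12, #103=15, #102=25. Nearest is #105 (8).
From #105: distances to unvisited — #101=11, #103=17, #102=24. Nearest is #101 (11).
From #101: distances to unvisited — #103=6, #102=13. Nearest is #103 (6).
From #103: distances to unvisited — #102=19. Nearest is #102 (19).
Return #102→Hub: 28.
Total = 5 + 6 + 8 + 11 + 6 + 19 + 28 = 83.

Nearest-neighbour total = 83; route Hub → #106 → #104 → #105 → #101 → #103 → #102 → Hub.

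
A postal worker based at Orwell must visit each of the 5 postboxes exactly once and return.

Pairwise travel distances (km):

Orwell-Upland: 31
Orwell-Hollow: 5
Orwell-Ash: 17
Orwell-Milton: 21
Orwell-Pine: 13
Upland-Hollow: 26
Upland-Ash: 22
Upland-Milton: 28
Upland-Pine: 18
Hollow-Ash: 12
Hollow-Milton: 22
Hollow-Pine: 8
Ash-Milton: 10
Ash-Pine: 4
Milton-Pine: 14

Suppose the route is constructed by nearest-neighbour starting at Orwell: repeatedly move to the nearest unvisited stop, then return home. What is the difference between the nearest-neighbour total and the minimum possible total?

From Orwell: Hollow=5, Pine=13, Ash=17, Milton=21, Upland=31 → choose Hollow (5).
From Hollow: Pine=8, Ash=12, Milton=22, Upland=26 → choose Pine (8).
From Pine: Ash=4, Milton=14, Upland=18 → choose Ash (4).
From Ash: Milton=10, Upland=22 → choose Milton (10).
From Milton: Upland=28 → choose Upland (28).
NN route Orwell → Hollow → Pine → Ash → Milton → Upland → Orwell costs 86.
Optimal: Orwell → Hollow → Upland → Pine → Ash → Milton → Orwell costs 84 (by enumerating all 60 distinct tours).
Excess = 86 − 84 = 2.

2 km longer than the optimal tour.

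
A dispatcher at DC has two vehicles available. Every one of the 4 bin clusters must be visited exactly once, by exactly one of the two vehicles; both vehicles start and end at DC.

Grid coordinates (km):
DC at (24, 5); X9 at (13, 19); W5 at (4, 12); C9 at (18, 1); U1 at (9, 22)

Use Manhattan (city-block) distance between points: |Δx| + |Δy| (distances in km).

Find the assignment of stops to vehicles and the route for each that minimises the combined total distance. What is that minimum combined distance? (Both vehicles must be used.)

Check every non-empty split of the stops between the two vehicles; for each half take its own optimal tour:
  {X9} + {W5, C9, U1}: 50 + 82 = 132
  {W5} + {X9, C9, U1}: 54 + 72 = 126
  {X9, W5} + {C9, U1}: 68 + 72 = 140
  {C9} + {X9, W5, U1}: 20 + 74 = 94
  {X9, C9} + {W5, U1}: 58 + 74 = 132
  {W5, C9} + {X9, U1}: 62 + 64 = 126
  … (7 splits in total)
Best: vehicle 1 DC → C9 → DC = 20; vehicle 2 DC → X9 → U1 → W5 → DC = 74; combined 94.

Minimum combined distance: 94 km.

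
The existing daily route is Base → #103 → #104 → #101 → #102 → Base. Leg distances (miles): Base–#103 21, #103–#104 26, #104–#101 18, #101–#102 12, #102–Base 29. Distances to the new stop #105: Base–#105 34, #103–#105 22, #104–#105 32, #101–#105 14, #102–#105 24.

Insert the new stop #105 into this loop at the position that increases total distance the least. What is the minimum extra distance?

Insertion cost between consecutive stops i–j is d(i,#105) + d(#105,j) − d(i,j):
  between Base and #103: 34 + 22 − 21 = 35
  between #103 and #104: 22 + 32 − 26 = 28
  between #104 and #101: 32 + 14 − 18 = 28
  between #101 and #102: 14 + 24 − 12 = 26
  between #102 and Base: 24 + 34 − 29 = 29
Cheapest insertion is between #101 and #102, adding 26.
New total = 106 + 26 = 132.

+26 miles — insert #105 between #101 and #102.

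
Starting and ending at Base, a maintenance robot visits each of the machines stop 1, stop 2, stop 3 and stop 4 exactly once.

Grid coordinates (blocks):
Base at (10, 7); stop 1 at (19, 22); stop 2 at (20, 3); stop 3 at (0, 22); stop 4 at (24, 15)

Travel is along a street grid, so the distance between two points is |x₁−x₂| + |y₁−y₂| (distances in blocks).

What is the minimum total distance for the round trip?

There are 12 distinct closed tours to check (reversals are equivalent).
Base - stop 1 - stop 2 - stop 3 - stop 4 - Base: 24+20+39+31+22 = 136
Base - stop 1 - stop 2 - stop 4 - stop 3 - Base: 24+20+16+31+25 = 116
Base - stop 1 - stop 3 - stop 2 - stop 4 - Base: 24+19+39+16+22 = 120
Base - stop 1 - stop 3 - stop 4 - stop 2 - Base: 24+19+31+16+14 = 104
Base - stop 1 - stop 4 - stop 2 - stop 3 - Base: 24+12+16+39+25 = 116
Base - stop 1 - stop 4 - stop 3 - stop 2 - Base: 24+12+31+39+14 = 120
Base - stop 2 - stop 1 - stop 3 - stop 4 - Base: 14+20+19+31+22 = 106
Base - stop 2 - stop 1 - stop 4 - stop 3 - Base: 14+20+12+31+25 = 102
Base - stop 2 - stop 3 - stop 1 - stop 4 - Base: 14+39+19+12+22 = 106
Base - stop 2 - stop 4 - stop 1 - stop 3 - Base: 14+16+12+19+25 = 86
Base - stop 3 - stop 1 - stop 2 - stop 4 - Base: 25+19+20+16+22 = 102
Base - stop 3 - stop 2 - stop 1 - stop 4 - Base: 25+39+20+12+22 = 118
The minimum is 86.
One optimal route: Base → stop 2 → stop 4 → stop 1 → stop 3 → Base (or its reverse).

Shortest round trip = 86 blocks.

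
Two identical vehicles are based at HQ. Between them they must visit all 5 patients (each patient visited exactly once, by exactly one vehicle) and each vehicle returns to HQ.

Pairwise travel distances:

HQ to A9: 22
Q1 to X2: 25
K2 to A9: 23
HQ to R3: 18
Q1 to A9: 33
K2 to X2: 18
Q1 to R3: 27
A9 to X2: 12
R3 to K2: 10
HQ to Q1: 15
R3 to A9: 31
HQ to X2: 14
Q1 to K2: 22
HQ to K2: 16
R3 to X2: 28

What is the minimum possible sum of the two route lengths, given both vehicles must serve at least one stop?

Minimum combined distance: 107.

Try each way of splitting the stops between the two vehicles (each non-empty) and, for each split, find the best tour for each vehicle:
  {Q1} + {R3, K2, A9, X2}: 30 + 77 = 107
  {R3} + {Q1, K2, A9, X2}: 36 + 86 = 122
  {Q1, R3} + {K2, A9, X2}: 60 + 65 = 125
  {K2} + {Q1, R3, A9, X2}: 32 + 99 = 131
  {Q1, K2} + {R3, A9, X2}: 53 + 75 = 128
  {R3, K2} + {Q1, A9, X2}: 44 + 74 = 118
  … (15 splits in total)
Best: vehicle 1 HQ → Q1 → HQ = 30; vehicle 2 HQ → R3 → K2 → A9 → X2 → HQ = 77; combined 107.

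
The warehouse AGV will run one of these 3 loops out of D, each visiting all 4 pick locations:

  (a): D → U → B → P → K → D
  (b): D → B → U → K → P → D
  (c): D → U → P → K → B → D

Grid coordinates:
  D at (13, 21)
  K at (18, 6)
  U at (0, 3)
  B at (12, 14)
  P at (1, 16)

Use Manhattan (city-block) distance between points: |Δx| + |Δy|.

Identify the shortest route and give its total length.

(a): 31 + 23 + 13 + 27 + 20 = 114
(b): 8 + 23 + 21 + 27 + 17 = 96
(c): 31 + 14 + 27 + 14 + 8 = 94

94 — (c) is the shortest.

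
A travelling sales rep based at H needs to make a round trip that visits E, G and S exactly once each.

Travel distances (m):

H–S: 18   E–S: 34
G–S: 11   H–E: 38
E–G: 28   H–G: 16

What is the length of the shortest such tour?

95 m — the shortest possible round trip.

There are 3 distinct closed tours to check (reversals are equivalent).
H-E-G-S-H: 38+28+11+18 = 95
H-E-S-G-H: 38+34+11+16 = 99
H-G-E-S-H: 16+28+34+18 = 96
The minimum is 95.
One optimal route: H → E → G → S → H (or its reverse).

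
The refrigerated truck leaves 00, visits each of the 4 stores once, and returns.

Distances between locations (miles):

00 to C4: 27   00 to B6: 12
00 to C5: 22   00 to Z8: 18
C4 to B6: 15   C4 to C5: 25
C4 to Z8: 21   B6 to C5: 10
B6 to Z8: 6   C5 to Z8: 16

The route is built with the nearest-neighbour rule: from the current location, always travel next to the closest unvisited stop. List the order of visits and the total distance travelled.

Total distance 86 miles via the nearest-neighbour route 00 → B6 → Z8 → C5 → C4 → 00.

From 00: distances to unvisited — B6=12, Z8=18, C5=22, C4=27. Nearest is B6 (12).
From B6: distances to unvisited — Z8=6, C5=10, C4=15. Nearest is Z8 (6).
From Z8: distances to unvisited — C5=16, C4=21. Nearest is C5 (16).
From C5: distances to unvisited — C4=25. Nearest is C4 (25).
Return C4→00: 27.
Total = 12 + 6 + 16 + 25 + 27 = 86.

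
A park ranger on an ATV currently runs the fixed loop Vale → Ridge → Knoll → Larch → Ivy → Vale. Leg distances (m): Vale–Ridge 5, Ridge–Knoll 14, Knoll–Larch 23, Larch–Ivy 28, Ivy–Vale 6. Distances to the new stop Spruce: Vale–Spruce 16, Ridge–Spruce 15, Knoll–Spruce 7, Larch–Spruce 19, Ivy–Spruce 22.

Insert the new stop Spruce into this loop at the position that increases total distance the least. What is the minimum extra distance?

Minimum extra distance: 3 m, inserting Spruce between Knoll and Larch.

Insertion cost between consecutive stops i–j is d(i,Spruce) + d(Spruce,j) − d(i,j):
  between Vale and Ridge: 16 + 15 − 5 = 26
  between Ridge and Knoll: 15 + 7 − 14 = 8
  between Knoll and Larch: 7 + 19 − 23 = 3
  between Larch and Ivy: 19 + 22 − 28 = 13
  between Ivy and Vale: 22 + 16 − 6 = 32
Cheapest insertion is between Knoll and Larch, adding 3.
New total = 76 + 3 = 79.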